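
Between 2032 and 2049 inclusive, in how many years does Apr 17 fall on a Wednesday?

Day of week of April 17 in each year:
2032: Sat, 2033: Sun, 2034: Mon, 2035: Tue, 2036: Thu, 2037: Fri, 2038: Sat, 2039: Sun, 2040: Tue, 2041: Wed ✓, 2042: Thu, 2043: Fri, 2044: Sun, 2045: Mon, 2046: Tue, 2047: Wed ✓, 2048: Fri, 2049: Sat
Wednesdays: 2041, 2047.

2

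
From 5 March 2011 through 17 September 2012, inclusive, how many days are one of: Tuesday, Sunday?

5 March 2011 is a Saturday.
From 5 March 2011 to 17 September 2012 is 563 days inclusive.
563 = 7 × 80 + 3, so there are 80 full weeks plus 3 extra days.
Each full week contributes 2 days from the set (Tue, Sun): 80 × 2 = 160.
The 3 extra days are Sat, Sun, Mon — 1 of them qualifies.
Total: 160 + 1 = 161.

161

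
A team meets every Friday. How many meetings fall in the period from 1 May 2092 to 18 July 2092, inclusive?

1 May 2092 is a Thursday.
That's 79 days from start to end, counting both.
79 = 7 × 11 + 2, so there are 11 full weeks plus 2 extra days.
Each full week contributes one Friday: 11 so far.
The 2 extra days are Thursday, Friday — 1 of them qualifies.
Total: 11 + 1 = 12.

12 Fridays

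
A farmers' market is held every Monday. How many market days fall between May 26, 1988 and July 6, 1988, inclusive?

6

May 26, 1988 is a Thursday.
The range spans 42 days (inclusive of both endpoints).
42 = 7 × 6, so the span is exactly 6 full weeks.
Each full week contributes one Monday: 6 so far.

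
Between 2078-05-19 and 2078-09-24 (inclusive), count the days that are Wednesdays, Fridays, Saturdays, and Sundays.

2078-05-19 is a Thursday.
That's 129 days from start to end, counting both.
129 = 7 × 18 + 3, so there are 18 full weeks plus 3 extra days.
Each full week contributes 4 days from the set (Wed, Fri, Sat, Sun): 18 × 4 = 72.
The 3 extra days are Thu, Fri, Sat — 2 of them qualify.
Total: 72 + 2 = 74.

74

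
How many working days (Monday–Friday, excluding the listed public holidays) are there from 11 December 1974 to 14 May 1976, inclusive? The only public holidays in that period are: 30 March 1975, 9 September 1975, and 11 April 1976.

372 working days

11 December 1974 is a Wednesday.
From 11 December 1974 to 14 May 1976 is 521 days inclusive.
521 = 7 × 74 + 3, so there are 74 full weeks plus 3 extra days.
Each full week contributes 5 weekdays (Mon–Fri): 74 × 5 = 370.
The 3 extra days are Wednesday, Thursday, Friday — 3 of them qualify.
Total: 370 + 3 = 373.
Holidays: 30 March 1975 (Sun); 9 September 1975 (Tue); 11 April 1976 (Sun).
1 of the 3 holidays fall on weekdays; the rest are weekends and were already excluded.
Business days: 373 − 1 = 372.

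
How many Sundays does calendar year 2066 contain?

52

January 1, 2066 is a Friday.
That's 365 days from start to end, counting both.
365 = 7 × 52 + 1, so there are 52 full weeks plus 1 extra day.
Each full week contributes one Sunday: 52 so far.
The 1 extra day is Friday — none qualify.
Total: 52 + 0 = 52.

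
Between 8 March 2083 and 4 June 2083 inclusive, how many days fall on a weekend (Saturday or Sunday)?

8 March 2083 is a Monday.
The range spans 89 days (inclusive of both endpoints).
89 = 7 × 12 + 5, so there are 12 full weeks plus 5 extra days.
Each full week contributes 2 weekend days (Sat, Sun): 12 × 2 = 24.
The 5 extra days are Mon, Tue, Wed, Thu, Fri — none qualify.
Total: 24 + 0 = 24.

24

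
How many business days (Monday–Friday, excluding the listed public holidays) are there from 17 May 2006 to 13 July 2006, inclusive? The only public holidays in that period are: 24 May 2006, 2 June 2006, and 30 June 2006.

17 May 2006 is a Wednesday.
From 17 May 2006 to 13 July 2006 is 58 days inclusive.
58 = 7 × 8 + 2, so there are 8 full weeks plus 2 extra days.
Each full week contributes 5 weekdays (Mon–Fri): 8 × 5 = 40.
The 2 extra days are Wednesday, Thursday — 2 of them qualify.
Total: 40 + 2 = 42.
Holidays: 24 May 2006 (Wed); 2 June 2006 (Fri); 30 June 2006 (Fri).
All 3 holidays fall on weekdays, so subtract 3.
Business days: 42 − 3 = 39.

39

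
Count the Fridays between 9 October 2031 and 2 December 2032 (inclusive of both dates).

60

9 October 2031 is a Thursday.
The range spans 421 days (inclusive of both endpoints).
421 = 7 × 60 + 1, so there are 60 full weeks plus 1 extra day.
Each full week contributes one Friday: 60 so far.
The 1 extra day is Thu — none qualify.
Total: 60 + 0 = 60.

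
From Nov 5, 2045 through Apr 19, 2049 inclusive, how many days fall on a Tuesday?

180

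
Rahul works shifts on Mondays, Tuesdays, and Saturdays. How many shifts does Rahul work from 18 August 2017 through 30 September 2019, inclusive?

332

18 August 2017 is a Friday.
The range spans 774 days (inclusive of both endpoints).
774 = 7 × 110 + 4, so there are 110 full weeks plus 4 extra days.
Each full week contributes 3 days from the set (Mon, Tue, Sat): 110 × 3 = 330.
The 4 extra days are Friday, Saturday, Sunday, Monday — 2 of them qualify.
Total: 330 + 2 = 332.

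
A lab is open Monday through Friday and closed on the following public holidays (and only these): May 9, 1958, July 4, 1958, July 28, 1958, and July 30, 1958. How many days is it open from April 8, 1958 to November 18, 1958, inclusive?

April 8, 1958 is a Tuesday.
From April 8, 1958 to November 18, 1958 is 225 days inclusive.
225 = 7 × 32 + 1, so there are 32 full weeks plus 1 extra day.
Each full week contributes 5 weekdays (Mon–Fri): 32 × 5 = 160.
The 1 extra day is Tuesday — 1 of them qualifies.
Total: 160 + 1 = 161.
Holidays: May 9, 1958 (Fri); July 4, 1958 (Fri); July 28, 1958 (Mon); July 30, 1958 (Wed).
All 4 holidays fall on weekdays, so subtract 4.
Business days: 161 − 4 = 157.

157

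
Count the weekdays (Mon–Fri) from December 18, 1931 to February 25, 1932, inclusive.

50 weekdays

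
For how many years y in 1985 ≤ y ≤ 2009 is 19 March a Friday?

3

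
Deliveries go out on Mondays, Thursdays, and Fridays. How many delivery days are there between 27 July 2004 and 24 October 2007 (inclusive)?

27 July 2004 is a Tuesday.
From 27 July 2004 to 24 October 2007 is 1185 days inclusive.
1185 = 7 × 169 + 2, so there are 169 full weeks plus 2 extra days.
Each full week contributes 3 days from the set (Mon, Thu, Fri): 169 × 3 = 507.
The 2 extra days are Tuesday, Wednesday — none qualify.
Total: 507 + 0 = 507.

507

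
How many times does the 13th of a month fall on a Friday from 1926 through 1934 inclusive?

Friday-the-13ths by year:
1926: Aug
1927: May
1928: Jan, Apr, Jul
1929: Sep, Dec
1930: Jun
1931: Feb, Mar, Nov
1932: May
1933: Jan, Oct
1934: Apr, Jul

16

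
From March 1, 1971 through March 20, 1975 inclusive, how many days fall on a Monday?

212

March 1, 1971 is a Monday.
From March 1, 1971 to March 20, 1975 is 1481 days inclusive.
1481 = 7 × 211 + 4, so there are 211 full weeks plus 4 extra days.
Each full week contributes one Monday: 211 so far.
The 4 extra days are Monday, Tuesday, Wednesday, Thursday — 1 of them qualifies.
Total: 211 + 1 = 212.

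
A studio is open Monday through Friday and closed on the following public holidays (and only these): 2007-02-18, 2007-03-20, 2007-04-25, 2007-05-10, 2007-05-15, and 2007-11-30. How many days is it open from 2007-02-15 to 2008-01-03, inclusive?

2007-02-15 is a Thursday.
That's 323 days from start to end, counting both.
323 = 7 × 46 + 1, so there are 46 full weeks plus 1 extra day.
Each full week contributes 5 weekdays (Mon–Fri): 46 × 5 = 230.
The 1 extra day is Thu — 1 of them qualifies.
Total: 230 + 1 = 231.
Holidays: 2007-02-18 (Sun); 2007-03-20 (Tue); 2007-04-25 (Wed); 2007-05-10 (Thu); 2007-05-15 (Tue); 2007-11-30 (Fri).
5 of the 6 holidays fall on weekdays; the rest are weekends and were already excluded.
Business days: 231 − 5 = 226.

226 business days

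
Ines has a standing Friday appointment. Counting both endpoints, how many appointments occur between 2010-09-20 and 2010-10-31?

6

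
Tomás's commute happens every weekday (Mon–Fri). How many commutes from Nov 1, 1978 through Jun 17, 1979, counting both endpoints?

163

Nov 1, 1978 is a Wednesday.
From Nov 1, 1978 to Jun 17, 1979 is 229 days inclusive.
229 = 7 × 32 + 5, so there are 32 full weeks plus 5 extra days.
Each full week contributes 5 weekdays (Mon–Fri): 32 × 5 = 160.
The 5 extra days are Wed, Thu, Fri, Sat, Sun — 3 of them qualify.
Total: 160 + 3 = 163.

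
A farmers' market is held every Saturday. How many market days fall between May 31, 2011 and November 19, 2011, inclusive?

25

May 31, 2011 is a Tuesday.
That's 173 days from start to end, counting both.
173 = 7 × 24 + 5, so there are 24 full weeks plus 5 extra days.
Each full week contributes one Saturday: 24 so far.
The 5 extra days are Tue, Wed, Thu, Fri, Sat — 1 of them qualifies.
Total: 24 + 1 = 25.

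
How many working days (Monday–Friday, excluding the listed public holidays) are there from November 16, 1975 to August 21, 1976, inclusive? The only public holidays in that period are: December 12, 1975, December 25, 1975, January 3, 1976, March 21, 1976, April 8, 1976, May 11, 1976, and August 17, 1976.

November 16, 1975 is a Sunday.
The range spans 280 days (inclusive of both endpoints).
280 = 7 × 40, so the span is exactly 40 full weeks.
Each full week contributes 5 weekdays (Mon–Fri): 40 × 5 = 200.
Total: 200.
Holidays: December 12, 1975 (Fri); December 25, 1975 (Thu); January 3, 1976 (Sat); March 21, 1976 (Sun); April 8, 1976 (Thu); May 11, 1976 (Tue); August 17, 1976 (Tue).
5 of the 7 holidays fall on weekdays; the rest are weekends and were already excluded.
Business days: 200 − 5 = 195.

195 working days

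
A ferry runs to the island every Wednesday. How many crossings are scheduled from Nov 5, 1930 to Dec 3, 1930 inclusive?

5

Nov 5, 1930 is a Wednesday.
From Nov 5, 1930 to Dec 3, 1930 is 29 days inclusive.
29 = 7 × 4 + 1, so there are 4 full weeks plus 1 extra day.
Each full week contributes one Wednesday: 4 so far.
The 1 extra day is Wednesday — 1 of them qualifies.
Total: 4 + 1 = 5.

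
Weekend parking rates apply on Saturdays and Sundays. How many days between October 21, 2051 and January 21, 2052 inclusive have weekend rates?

28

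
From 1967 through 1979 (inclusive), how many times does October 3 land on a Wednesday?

2

Day of week of October 3 in each year:
1967: Tue, 1968: Thu, 1969: Fri, 1970: Sat, 1971: Sun, 1972: Tue, 1973: Wed ✓, 1974: Thu, 1975: Fri, 1976: Sun, 1977: Mon, 1978: Tue, 1979: Wed ✓
Wednesdays: 1973, 1979.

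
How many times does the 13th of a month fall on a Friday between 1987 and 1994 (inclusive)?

Friday-the-13ths by year:
1987: Feb, Mar, Nov
1988: May
1989: Jan, Oct
1990: Apr, Jul
1991: Sep, Dec
1992: Mar, Nov
1993: Aug
1994: May

14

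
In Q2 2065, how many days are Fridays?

13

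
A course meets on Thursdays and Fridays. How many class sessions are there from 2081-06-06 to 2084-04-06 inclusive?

296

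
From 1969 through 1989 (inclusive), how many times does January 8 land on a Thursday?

Day of week of January 8 in each year:
1969: Wed, 1970: Thu ✓, 1971: Fri, 1972: Sat, 1973: Mon, 1974: Tue, 1975: Wed, 1976: Thu ✓, 1977: Sat, 1978: Sun, 1979: Mon, 1980: Tue, 1981: Thu ✓, 1982: Fri, 1983: Sat, 1984: Sun, 1985: Tue, 1986: Wed, 1987: Thu ✓, 1988: Fri, 1989: Sun
Thursdays: 1970, 1976, 1981, 1987.

4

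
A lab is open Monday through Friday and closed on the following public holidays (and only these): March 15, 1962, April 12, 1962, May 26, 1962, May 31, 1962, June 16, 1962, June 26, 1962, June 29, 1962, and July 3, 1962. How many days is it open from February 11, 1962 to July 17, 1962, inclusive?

106 working days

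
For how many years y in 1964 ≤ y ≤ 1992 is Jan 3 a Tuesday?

Day of week of January 3 in each year:
1964: Fri, 1965: Sun, 1966: Mon, 1967: Tue ✓, 1968: Wed, 1969: Fri, 1970: Sat, 1971: Sun, 1972: Mon, 1973: Wed, 1974: Thu, 1975: Fri, 1976: Sat, 1977: Mon, 1978: Tue ✓, 1979: Wed, 1980: Thu, 1981: Sat, 1982: Sun, 1983: Mon, 1984: Tue ✓, 1985: Thu, 1986: Fri, 1987: Sat, 1988: Sun, 1989: Tue ✓, 1990: Wed, 1991: Thu, 1992: Fri
Tuesdays: 1967, 1978, 1984, 1989.

4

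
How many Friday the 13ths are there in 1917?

2

The 13th falls on a Friday when the month's 13th has weekday Fri.
Jan 13 is Sat; Feb 13 is Tue; Mar 13 is Tue; Apr 13 is Fri ✓; May 13 is Sun; Jun 13 is Wed; Jul 13 is Fri ✓; Aug 13 is Mon; Sep 13 is Thu; Oct 13 is Sat; Nov 13 is Tue; Dec 13 is Thu.
Friday the 13ths: Apr, Jul.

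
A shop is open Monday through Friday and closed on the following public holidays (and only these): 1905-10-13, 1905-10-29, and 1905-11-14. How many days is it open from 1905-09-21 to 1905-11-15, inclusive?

38 business days

1905-09-21 is a Thursday.
The range spans 56 days (inclusive of both endpoints).
56 = 7 × 8, so the span is exactly 8 full weeks.
Each full week contributes 5 weekdays (Mon–Fri): 8 × 5 = 40.
Total: 40.
Holidays: 1905-10-13 (Fri); 1905-10-29 (Sun); 1905-11-14 (Tue).
2 of the 3 holidays fall on weekdays; the rest are weekends and were already excluded.
Business days: 40 − 2 = 38.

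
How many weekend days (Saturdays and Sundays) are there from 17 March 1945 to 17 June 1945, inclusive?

28

17 March 1945 is a Saturday.
That's 93 days from start to end, counting both.
93 = 7 × 13 + 2, so there are 13 full weeks plus 2 extra days.
Each full week contributes 2 weekend days (Sat, Sun): 13 × 2 = 26.
The 2 extra days are Saturday, Sunday — 2 of them qualify.
Total: 26 + 2 = 28.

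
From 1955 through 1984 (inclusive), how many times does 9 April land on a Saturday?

Day of week of April 9 in each year:
1955: Sat ✓, 1956: Mon, 1957: Tue, 1958: Wed, 1959: Thu, 1960: Sat ✓, 1961: Sun, 1962: Mon, 1963: Tue, 1964: Thu, 1965: Fri, 1966: Sat ✓, 1967: Sun, 1968: Tue, 1969: Wed, 1970: Thu, 1971: Fri, 1972: Sun, 1973: Mon, 1974: Tue, 1975: Wed, 1976: Fri, 1977: Sat ✓, 1978: Sun, 1979: Mon, 1980: Wed, 1981: Thu, 1982: Fri, 1983: Sat ✓, 1984: Mon
Saturdays: 1955, 1960, 1966, 1977, 1983.

5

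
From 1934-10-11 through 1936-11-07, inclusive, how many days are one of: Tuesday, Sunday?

216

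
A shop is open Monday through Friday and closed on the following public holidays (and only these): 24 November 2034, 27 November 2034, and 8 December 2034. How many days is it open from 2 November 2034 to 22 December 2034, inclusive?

34

2 November 2034 is a Thursday.
From 2 November 2034 to 22 December 2034 is 51 days inclusive.
51 = 7 × 7 + 2, so there are 7 full weeks plus 2 extra days.
Each full week contributes 5 weekdays (Mon–Fri): 7 × 5 = 35.
The 2 extra days are Thursday, Friday — 2 of them qualify.
Total: 35 + 2 = 37.
Holidays: 24 November 2034 (Fri); 27 November 2034 (Mon); 8 December 2034 (Fri).
All 3 holidays fall on weekdays, so subtract 3.
Business days: 37 − 3 = 34.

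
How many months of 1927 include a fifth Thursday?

A month has five Thursdays exactly when Thursday falls within its first (length − 28) days.
Jan: 31 days, starts Sat → 5 of Sat, Sun, Mon
Feb: 28 days, starts Tue → 5 of (none)
Mar: 31 days, starts Tue → 5 of Tue, Wed, Thu ✓
Apr: 30 days, starts Fri → 5 of Fri, Sat
May: 31 days, starts Sun → 5 of Sun, Mon, Tue
Jun: 30 days, starts Wed → 5 of Wed, Thu ✓
Jul: 31 days, starts Fri → 5 of Fri, Sat, Sun
Aug: 31 days, starts Mon → 5 of Mon, Tue, Wed
Sep: 30 days, starts Thu → 5 of Thu, Fri ✓
Oct: 31 days, starts Sat → 5 of Sat, Sun, Mon
Nov: 30 days, starts Tue → 5 of Tue, Wed
Dec: 31 days, starts Thu → 5 of Thu, Fri, Sat ✓
Months with five Thursdays: Mar, Jun, Sep, Dec.

4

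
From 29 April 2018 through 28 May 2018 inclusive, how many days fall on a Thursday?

4

29 April 2018 is a Sunday.
From 29 April 2018 to 28 May 2018 is 30 days inclusive.
30 = 7 × 4 + 2, so there are 4 full weeks plus 2 extra days.
Each full week contributes one Thursday: 4 so far.
The 2 extra days are Sunday, Monday — none qualify.
Total: 4 + 0 = 4.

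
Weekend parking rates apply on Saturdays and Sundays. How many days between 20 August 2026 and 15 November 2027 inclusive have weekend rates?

130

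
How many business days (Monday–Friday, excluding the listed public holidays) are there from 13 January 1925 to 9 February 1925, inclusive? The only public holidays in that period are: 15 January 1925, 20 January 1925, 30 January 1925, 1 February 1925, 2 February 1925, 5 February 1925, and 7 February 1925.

15 business days

13 January 1925 is a Tuesday.
That's 28 days from start to end, counting both.
28 = 7 × 4, so the span is exactly 4 full weeks.
Each full week contributes 5 weekdays (Mon–Fri): 4 × 5 = 20.
Holidays: 15 January 1925 (Thu); 20 January 1925 (Tue); 30 January 1925 (Fri); 1 February 1925 (Sun); 2 February 1925 (Mon); 5 February 1925 (Thu); 7 February 1925 (Sat).
5 of the 7 holidays fall on weekdays; the rest are weekends and were already excluded.
Business days: 20 − 5 = 15.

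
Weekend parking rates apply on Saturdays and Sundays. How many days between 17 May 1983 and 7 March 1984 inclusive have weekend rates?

84

17 May 1983 is a Tuesday.
From 17 May 1983 to 7 March 1984 is 296 days inclusive.
296 = 7 × 42 + 2, so there are 42 full weeks plus 2 extra days.
Each full week contributes 2 weekend days (Sat, Sun): 42 × 2 = 84.
The 2 extra days are Tue, Wed — none qualify.
Total: 84 + 0 = 84.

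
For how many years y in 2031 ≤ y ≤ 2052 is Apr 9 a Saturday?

4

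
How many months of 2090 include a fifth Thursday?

A month has five Thursdays exactly when Thursday falls within its first (length − 28) days.
Jan: 31 days, starts Sun → 5 of Sun, Mon, Tue
Feb: 28 days, starts Wed → 5 of (none)
Mar: 31 days, starts Wed → 5 of Wed, Thu, Fri ✓
Apr: 30 days, starts Sat → 5 of Sat, Sun
May: 31 days, starts Mon → 5 of Mon, Tue, Wed
Jun: 30 days, starts Thu → 5 of Thu, Fri ✓
Jul: 31 days, starts Sat → 5 of Sat, Sun, Mon
Aug: 31 days, starts Tue → 5 of Tue, Wed, Thu ✓
Sep: 30 days, starts Fri → 5 of Fri, Sat
Oct: 31 days, starts Sun → 5 of Sun, Mon, Tue
Nov: 30 days, starts Wed → 5 of Wed, Thu ✓
Dec: 31 days, starts Fri → 5 of Fri, Sat, Sun
Months with five Thursdays: Mar, Jun, Aug, Nov.

4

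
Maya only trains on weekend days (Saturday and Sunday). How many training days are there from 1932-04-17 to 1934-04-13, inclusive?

1932-04-17 is a Sunday.
From 1932-04-17 to 1934-04-13 is 727 days inclusive.
727 = 7 × 103 + 6, so there are 103 full weeks plus 6 extra days.
Each full week contributes 2 weekend days (Sat, Sun): 103 × 2 = 206.
The 6 extra days are Sunday, Monday, Tuesday, Wednesday, Thursday, Friday — 1 of them qualifies.
Total: 206 + 1 = 207.

207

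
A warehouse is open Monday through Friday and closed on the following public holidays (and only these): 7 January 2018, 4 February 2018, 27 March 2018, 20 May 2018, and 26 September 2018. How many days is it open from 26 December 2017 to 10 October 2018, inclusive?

205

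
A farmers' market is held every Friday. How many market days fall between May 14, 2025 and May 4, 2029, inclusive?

May 14, 2025 is a Wednesday.
That's 1452 days from start to end, counting both.
1452 = 7 × 207 + 3, so there are 207 full weeks plus 3 extra days.
Each full week contributes one Friday: 207 so far.
The 3 extra days are Wednesday, Thursday, Friday — 1 of them qualifies.
Total: 207 + 1 = 208.

208 Fridays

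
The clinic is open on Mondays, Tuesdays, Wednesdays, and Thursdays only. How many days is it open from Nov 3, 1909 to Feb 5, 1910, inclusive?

Nov 3, 1909 is a Wednesday.
From Nov 3, 1909 to Feb 5, 1910 is 95 days inclusive.
95 = 7 × 13 + 4, so there are 13 full weeks plus 4 extra days.
Each full week contributes 4 days from the set (Mon, Tue, Wed, Thu): 13 × 4 = 52.
The 4 extra days are Wednesday, Thursday, Friday, Saturday — 2 of them qualify.
Total: 52 + 2 = 54.

54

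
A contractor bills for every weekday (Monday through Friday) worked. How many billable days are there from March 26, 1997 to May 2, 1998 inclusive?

288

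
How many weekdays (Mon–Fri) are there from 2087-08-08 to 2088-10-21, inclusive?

2087-08-08 is a Friday.
The range spans 441 days (inclusive of both endpoints).
441 = 7 × 63, so the span is exactly 63 full weeks.
Each full week contributes 5 weekdays (Mon–Fri): 63 × 5 = 315.
Total: 315.

315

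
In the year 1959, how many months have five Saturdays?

A month has five Saturdays exactly when Saturday falls within its first (length − 28) days.
Jan: 31 days, starts Thu → 5 of Thu, Fri, Sat ✓
Feb: 28 days, starts Sun → 5 of (none)
Mar: 31 days, starts Sun → 5 of Sun, Mon, Tue
Apr: 30 days, starts Wed → 5 of Wed, Thu
May: 31 days, starts Fri → 5 of Fri, Sat, Sun ✓
Jun: 30 days, starts Mon → 5 of Mon, Tue
Jul: 31 days, starts Wed → 5 of Wed, Thu, Fri
Aug: 31 days, starts Sat → 5 of Sat, Sun, Mon ✓
Sep: 30 days, starts Tue → 5 of Tue, Wed
Oct: 31 days, starts Thu → 5 of Thu, Fri, Sat ✓
Nov: 30 days, starts Sun → 5 of Sun, Mon
Dec: 31 days, starts Tue → 5 of Tue, Wed, Thu
Months with five Saturdays: Jan, May, Aug, Oct.

4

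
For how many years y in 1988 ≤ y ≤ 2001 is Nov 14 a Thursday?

Day of week of November 14 in each year:
1988: Mon, 1989: Tue, 1990: Wed, 1991: Thu ✓, 1992: Sat, 1993: Sun, 1994: Mon, 1995: Tue, 1996: Thu ✓, 1997: Fri, 1998: Sat, 1999: Sun, 2000: Tue, 2001: Wed
Thursdays: 1991, 1996.

2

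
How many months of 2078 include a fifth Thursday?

4

A month has five Thursdays exactly when Thursday falls within its first (length − 28) days.
Jan: 31 days, starts Sat → 5 of Sat, Sun, Mon
Feb: 28 days, starts Tue → 5 of (none)
Mar: 31 days, starts Tue → 5 of Tue, Wed, Thu ✓
Apr: 30 days, starts Fri → 5 of Fri, Sat
May: 31 days, starts Sun → 5 of Sun, Mon, Tue
Jun: 30 days, starts Wed → 5 of Wed, Thu ✓
Jul: 31 days, starts Fri → 5 of Fri, Sat, Sun
Aug: 31 days, starts Mon → 5 of Mon, Tue, Wed
Sep: 30 days, starts Thu → 5 of Thu, Fri ✓
Oct: 31 days, starts Sat → 5 of Sat, Sun, Mon
Nov: 30 days, starts Tue → 5 of Tue, Wed
Dec: 31 days, starts Thu → 5 of Thu, Fri, Sat ✓
Months with five Thursdays: Mar, Jun, Sep, Dec.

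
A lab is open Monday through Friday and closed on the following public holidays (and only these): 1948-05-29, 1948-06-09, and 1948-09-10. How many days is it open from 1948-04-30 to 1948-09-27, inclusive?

105

1948-04-30 is a Friday.
That's 151 days from start to end, counting both.
151 = 7 × 21 + 4, so there are 21 full weeks plus 4 extra days.
Each full week contributes 5 weekdays (Mon–Fri): 21 × 5 = 105.
The 4 extra days are Friday, Saturday, Sunday, Monday — 2 of them qualify.
Total: 105 + 2 = 107.
Holidays: 1948-05-29 (Sat); 1948-06-09 (Wed); 1948-09-10 (Fri).
2 of the 3 holidays fall on weekdays; the rest are weekends and were already excluded.
Business days: 107 − 2 = 105.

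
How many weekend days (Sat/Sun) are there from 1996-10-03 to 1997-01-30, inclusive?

1996-10-03 is a Thursday.
The range spans 120 days (inclusive of both endpoints).
120 = 7 × 17 + 1, so there are 17 full weeks plus 1 extra day.
Each full week contributes 2 weekend days (Sat, Sun): 17 × 2 = 34.
The 1 extra day is Thu — none qualify.
Total: 34 + 0 = 34.

34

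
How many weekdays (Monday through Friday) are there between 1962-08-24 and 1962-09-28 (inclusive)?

1962-08-24 is a Friday.
The range spans 36 days (inclusive of both endpoints).
36 = 7 × 5 + 1, so there are 5 full weeks plus 1 extra day.
Each full week contributes 5 weekdays (Mon–Fri): 5 × 5 = 25.
The 1 extra day is Fri — 1 of them qualifies.
Total: 25 + 1 = 26.

26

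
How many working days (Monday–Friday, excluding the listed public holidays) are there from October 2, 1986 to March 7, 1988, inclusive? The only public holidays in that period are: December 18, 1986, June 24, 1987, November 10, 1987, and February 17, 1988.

October 2, 1986 is a Thursday.
From October 2, 1986 to March 7, 1988 is 523 days inclusive.
523 = 7 × 74 + 5, so there are 74 full weeks plus 5 extra days.
Each full week contributes 5 weekdays (Mon–Fri): 74 × 5 = 370.
The 5 extra days are Thu, Fri, Sat, Sun, Mon — 3 of them qualify.
Total: 370 + 3 = 373.
Holidays: December 18, 1986 (Thu); June 24, 1987 (Wed); November 10, 1987 (Tue); February 17, 1988 (Wed).
All 4 holidays fall on weekdays, so subtract 4.
Business days: 373 − 4 = 369.

369 working days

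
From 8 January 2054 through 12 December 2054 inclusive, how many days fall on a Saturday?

49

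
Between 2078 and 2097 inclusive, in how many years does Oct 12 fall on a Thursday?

Day of week of October 12 in each year:
2078: Wed, 2079: Thu ✓, 2080: Sat, 2081: Sun, 2082: Mon, 2083: Tue, 2084: Thu ✓, 2085: Fri, 2086: Sat, 2087: Sun, 2088: Tue, 2089: Wed, 2090: Thu ✓, 2091: Fri, 2092: Sun, 2093: Mon, 2094: Tue, 2095: Wed, 2096: Fri, 2097: Sat
Thursdays: 2079, 2084, 2090.

3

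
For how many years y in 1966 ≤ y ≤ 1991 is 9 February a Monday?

4

Day of week of February 9 in each year:
1966: Wed, 1967: Thu, 1968: Fri, 1969: Sun, 1970: Mon ✓, 1971: Tue, 1972: Wed, 1973: Fri, 1974: Sat, 1975: Sun, 1976: Mon ✓, 1977: Wed, 1978: Thu, 1979: Fri, 1980: Sat, 1981: Mon ✓, 1982: Tue, 1983: Wed, 1984: Thu, 1985: Sat, 1986: Sun, 1987: Mon ✓, 1988: Tue, 1989: Thu, 1990: Fri, 1991: Sat
Mondays: 1970, 1976, 1981, 1987.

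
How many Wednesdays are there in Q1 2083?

13

January 1, 2083 is a Friday.
The range spans 90 days (inclusive of both endpoints).
90 = 7 × 12 + 6, so there are 12 full weeks plus 6 extra days.
Each full week contributes one Wednesday: 12 so far.
The 6 extra days are Friday, Saturday, Sunday, Monday, Tuesday, Wednesday — 1 of them qualifies.
Total: 12 + 1 = 13.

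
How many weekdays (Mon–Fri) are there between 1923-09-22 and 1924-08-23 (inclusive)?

1923-09-22 is a Saturday.
From 1923-09-22 to 1924-08-23 is 337 days inclusive.
337 = 7 × 48 + 1, so there are 48 full weeks plus 1 extra day.
Each full week contributes 5 weekdays (Mon–Fri): 48 × 5 = 240.
The 1 extra day is Sat — none qualify.
Total: 240 + 0 = 240.

240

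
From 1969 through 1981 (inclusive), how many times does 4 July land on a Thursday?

1

Day of week of July 4 in each year:
1969: Fri, 1970: Sat, 1971: Sun, 1972: Tue, 1973: Wed, 1974: Thu ✓, 1975: Fri, 1976: Sun, 1977: Mon, 1978: Tue, 1979: Wed, 1980: Fri, 1981: Sat
Thursdays: 1974.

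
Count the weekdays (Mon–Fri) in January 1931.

22

January 1, 1931 is a Thursday.
From January 1, 1931 to January 31, 1931 is 31 days inclusive.
31 = 7 × 4 + 3, so there are 4 full weeks plus 3 extra days.
Each full week contributes 5 weekdays (Mon–Fri): 4 × 5 = 20.
The 3 extra days are Thursday, Friday, Saturday — 2 of them qualify.
Total: 20 + 2 = 22.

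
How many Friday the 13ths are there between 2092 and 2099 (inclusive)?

Friday-the-13ths by year:
2092: Jun
2093: Feb, Mar, Nov
2094: Aug
2095: May
2096: Jan, Apr, Jul
2097: Sep, Dec
2098: Jun
2099: Feb, Mar, Nov

15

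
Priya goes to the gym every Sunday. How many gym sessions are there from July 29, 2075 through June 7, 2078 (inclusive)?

July 29, 2075 is a Monday.
From July 29, 2075 to June 7, 2078 is 1045 days inclusive.
1045 = 7 × 149 + 2, so there are 149 full weeks plus 2 extra days.
Each full week contributes one Sunday: 149 so far.
The 2 extra days are Monday, Tuesday — none qualify.
Total: 149 + 0 = 149.

149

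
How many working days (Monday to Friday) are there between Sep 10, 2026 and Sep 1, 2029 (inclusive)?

777 weekdays

Sep 10, 2026 is a Thursday.
From Sep 10, 2026 to Sep 1, 2029 is 1088 days inclusive.
1088 = 7 × 155 + 3, so there are 155 full weeks plus 3 extra days.
Each full week contributes 5 weekdays (Mon–Fri): 155 × 5 = 775.
The 3 extra days are Thursday, Friday, Saturday — 2 of them qualify.
Total: 775 + 2 = 777.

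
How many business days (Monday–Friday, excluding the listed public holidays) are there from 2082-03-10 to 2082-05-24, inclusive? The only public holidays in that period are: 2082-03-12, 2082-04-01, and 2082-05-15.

51 business days

2082-03-10 is a Tuesday.
That's 76 days from start to end, counting both.
76 = 7 × 10 + 6, so there are 10 full weeks plus 6 extra days.
Each full week contributes 5 weekdays (Mon–Fri): 10 × 5 = 50.
The 6 extra days are Tue, Wed, Thu, Fri, Sat, Sun — 4 of them qualify.
Total: 50 + 4 = 54.
Holidays: 2082-03-12 (Thu); 2082-04-01 (Wed); 2082-05-15 (Fri).
All 3 holidays fall on weekdays, so subtract 3.
Business days: 54 − 3 = 51.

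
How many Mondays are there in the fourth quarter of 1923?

1 October 1923 is a Monday.
That's 92 days from start to end, counting both.
92 = 7 × 13 + 1, so there are 13 full weeks plus 1 extra day.
Each full week contributes one Monday: 13 so far.
The 1 extra day is Monday — 1 of them qualifies.
Total: 13 + 1 = 14.

14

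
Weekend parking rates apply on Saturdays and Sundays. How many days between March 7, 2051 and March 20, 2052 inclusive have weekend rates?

108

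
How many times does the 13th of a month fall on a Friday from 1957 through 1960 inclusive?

Friday-the-13ths by year:
1957: Sep, Dec
1958: Jun
1959: Feb, Mar, Nov
1960: May

7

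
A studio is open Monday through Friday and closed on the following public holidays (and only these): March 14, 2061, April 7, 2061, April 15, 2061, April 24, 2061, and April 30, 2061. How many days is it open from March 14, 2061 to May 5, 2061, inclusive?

36

March 14, 2061 is a Monday.
The range spans 53 days (inclusive of both endpoints).
53 = 7 × 7 + 4, so there are 7 full weeks plus 4 extra days.
Each full week contributes 5 weekdays (Mon–Fri): 7 × 5 = 35.
The 4 extra days are Monday, Tuesday, Wednesday, Thursday — 4 of them qualify.
Total: 35 + 4 = 39.
Holidays: March 14, 2061 (Mon); April 7, 2061 (Thu); April 15, 2061 (Fri); April 24, 2061 (Sun); April 30, 2061 (Sat).
3 of the 5 holidays fall on weekdays; the rest are weekends and were already excluded.
Business days: 39 − 3 = 36.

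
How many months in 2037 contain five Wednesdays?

4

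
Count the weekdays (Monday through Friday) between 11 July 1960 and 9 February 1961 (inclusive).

11 July 1960 is a Monday.
From 11 July 1960 to 9 February 1961 is 214 days inclusive.
214 = 7 × 30 + 4, so there are 30 full weeks plus 4 extra days.
Each full week contributes 5 weekdays (Mon–Fri): 30 × 5 = 150.
The 4 extra days are Monday, Tuesday, Wednesday, Thursday — 4 of them qualify.
Total: 150 + 4 = 154.

154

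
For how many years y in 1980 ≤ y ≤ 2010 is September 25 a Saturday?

Day of week of September 25 in each year:
1980: Thu, 1981: Fri, 1982: Sat ✓, 1983: Sun, 1984: Tue, 1985: Wed, 1986: Thu, 1987: Fri, 1988: Sun, 1989: Mon, 1990: Tue, 1991: Wed, 1992: Fri, 1993: Sat ✓, 1994: Sun, 1995: Mon, 1996: Wed, 1997: Thu, 1998: Fri, 1999: Sat ✓, 2000: Mon, 2001: Tue, 2002: Wed, 2003: Thu, 2004: Sat ✓, 2005: Sun, 2006: Mon, 2007: Tue, 2008: Thu, 2009: Fri, 2010: Sat ✓
Saturdays: 1982, 1993, 1999, 2004, 2010.

5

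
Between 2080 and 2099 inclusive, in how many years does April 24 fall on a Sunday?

2

Day of week of April 24 in each year:
2080: Wed, 2081: Thu, 2082: Fri, 2083: Sat, 2084: Mon, 2085: Tue, 2086: Wed, 2087: Thu, 2088: Sat, 2089: Sun ✓, 2090: Mon, 2091: Tue, 2092: Thu, 2093: Fri, 2094: Sat, 2095: Sun ✓, 2096: Tue, 2097: Wed, 2098: Thu, 2099: Fri
Sundays: 2089, 2095.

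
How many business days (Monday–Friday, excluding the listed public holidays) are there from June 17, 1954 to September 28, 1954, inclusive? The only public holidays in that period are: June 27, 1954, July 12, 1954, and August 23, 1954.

72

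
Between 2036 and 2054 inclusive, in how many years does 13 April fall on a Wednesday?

Day of week of April 13 in each year:
2036: Sun, 2037: Mon, 2038: Tue, 2039: Wed ✓, 2040: Fri, 2041: Sat, 2042: Sun, 2043: Mon, 2044: Wed ✓, 2045: Thu, 2046: Fri, 2047: Sat, 2048: Mon, 2049: Tue, 2050: Wed ✓, 2051: Thu, 2052: Sat, 2053: Sun, 2054: Mon
Wednesdays: 2039, 2044, 2050.

3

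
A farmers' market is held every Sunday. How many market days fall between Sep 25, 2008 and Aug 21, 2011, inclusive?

152

Sep 25, 2008 is a Thursday.
From Sep 25, 2008 to Aug 21, 2011 is 1061 days inclusive.
1061 = 7 × 151 + 4, so there are 151 full weeks plus 4 extra days.
Each full week contributes one Sunday: 151 so far.
The 4 extra days are Thursday, Friday, Saturday, Sunday — 1 of them qualifies.
Total: 151 + 1 = 152.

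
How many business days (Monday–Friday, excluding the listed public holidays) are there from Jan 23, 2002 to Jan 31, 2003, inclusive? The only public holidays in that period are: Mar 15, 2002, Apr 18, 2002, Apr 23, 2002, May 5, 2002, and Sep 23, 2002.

264

Jan 23, 2002 is a Wednesday.
The range spans 374 days (inclusive of both endpoints).
374 = 7 × 53 + 3, so there are 53 full weeks plus 3 extra days.
Each full week contributes 5 weekdays (Mon–Fri): 53 × 5 = 265.
The 3 extra days are Wednesday, Thursday, Friday — 3 of them qualify.
Total: 265 + 3 = 268.
Holidays: Mar 15, 2002 (Fri); Apr 18, 2002 (Thu); Apr 23, 2002 (Tue); May 5, 2002 (Sun); Sep 23, 2002 (Mon).
4 of the 5 holidays fall on weekdays; the rest are weekends and were already excluded.
Business days: 268 − 4 = 264.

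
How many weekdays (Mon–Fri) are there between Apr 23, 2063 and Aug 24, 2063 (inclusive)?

Apr 23, 2063 is a Monday.
From Apr 23, 2063 to Aug 24, 2063 is 124 days inclusive.
124 = 7 × 17 + 5, so there are 17 full weeks plus 5 extra days.
Each full week contributes 5 weekdays (Mon–Fri): 17 × 5 = 85.
The 5 extra days are Monday, Tuesday, Wednesday, Thursday, Friday — 5 of them qualify.
Total: 85 + 5 = 90.

90 weekdays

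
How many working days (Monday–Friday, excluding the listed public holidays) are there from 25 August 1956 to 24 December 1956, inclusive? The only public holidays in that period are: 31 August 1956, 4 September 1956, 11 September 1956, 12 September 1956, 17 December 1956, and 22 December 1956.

81 working days

25 August 1956 is a Saturday.
The range spans 122 days (inclusive of both endpoints).
122 = 7 × 17 + 3, so there are 17 full weeks plus 3 extra days.
Each full week contributes 5 weekdays (Mon–Fri): 17 × 5 = 85.
The 3 extra days are Sat, Sun, Mon — 1 of them qualifies.
Total: 85 + 1 = 86.
Holidays: 31 August 1956 (Fri); 4 September 1956 (Tue); 11 September 1956 (Tue); 12 September 1956 (Wed); 17 December 1956 (Mon); 22 December 1956 (Sat).
5 of the 6 holidays fall on weekdays; the rest are weekends and were already excluded.
Business days: 86 − 5 = 81.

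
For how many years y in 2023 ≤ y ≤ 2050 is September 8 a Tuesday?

Day of week of September 8 in each year:
2023: Fri, 2024: Sun, 2025: Mon, 2026: Tue ✓, 2027: Wed, 2028: Fri, 2029: Sat, 2030: Sun, 2031: Mon, 2032: Wed, 2033: Thu, 2034: Fri, 2035: Sat, 2036: Mon, 2037: Tue ✓, 2038: Wed, 2039: Thu, 2040: Sat, 2041: Sun, 2042: Mon, 2043: Tue ✓, 2044: Thu, 2045: Fri, 2046: Sat, 2047: Sun, 2048: Tue ✓, 2049: Wed, 2050: Thu
Tuesdays: 2026, 2037, 2043, 2048.

4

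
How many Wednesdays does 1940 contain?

52

January 1, 1940 is a Monday.
The range spans 366 days (inclusive of both endpoints).
366 = 7 × 52 + 2, so there are 52 full weeks plus 2 extra days.
Each full week contributes one Wednesday: 52 so far.
The 2 extra days are Mon, Tue — none qualify.
Total: 52 + 0 = 52.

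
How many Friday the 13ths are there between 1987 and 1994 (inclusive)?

14

Friday-the-13ths by year:
1987: Feb, Mar, Nov
1988: May
1989: Jan, Oct
1990: Apr, Jul
1991: Sep, Dec
1992: Mar, Nov
1993: Aug
1994: May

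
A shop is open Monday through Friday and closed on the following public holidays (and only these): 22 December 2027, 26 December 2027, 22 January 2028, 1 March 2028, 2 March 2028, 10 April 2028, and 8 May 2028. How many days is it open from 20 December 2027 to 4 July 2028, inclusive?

20 December 2027 is a Monday.
That's 198 days from start to end, counting both.
198 = 7 × 28 + 2, so there are 28 full weeks plus 2 extra days.
Each full week contributes 5 weekdays (Mon–Fri): 28 × 5 = 140.
The 2 extra days are Monday, Tuesday — 2 of them qualify.
Total: 140 + 2 = 142.
Holidays: 22 December 2027 (Wed); 26 December 2027 (Sun); 22 January 2028 (Sat); 1 March 2028 (Wed); 2 March 2028 (Thu); 10 April 2028 (Mon); 8 May 2028 (Mon).
5 of the 7 holidays fall on weekdays; the rest are weekends and were already excluded.
Business days: 142 − 5 = 137.

137 working days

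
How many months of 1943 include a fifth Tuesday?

A month has five Tuesdays exactly when Tuesday falls within its first (length − 28) days.
Jan: 31 days, starts Fri → 5 of Fri, Sat, Sun
Feb: 28 days, starts Mon → 5 of (none)
Mar: 31 days, starts Mon → 5 of Mon, Tue, Wed ✓
Apr: 30 days, starts Thu → 5 of Thu, Fri
May: 31 days, starts Sat → 5 of Sat, Sun, Mon
Jun: 30 days, starts Tue → 5 of Tue, Wed ✓
Jul: 31 days, starts Thu → 5 of Thu, Fri, Sat
Aug: 31 days, starts Sun → 5 of Sun, Mon, Tue ✓
Sep: 30 days, starts Wed → 5 of Wed, Thu
Oct: 31 days, starts Fri → 5 of Fri, Sat, Sun
Nov: 30 days, starts Mon → 5 of Mon, Tue ✓
Dec: 31 days, starts Wed → 5 of Wed, Thu, Fri
Months with five Tuesdays: Mar, Jun, Aug, Nov.

4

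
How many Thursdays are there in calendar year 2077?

52

Jan 1, 2077 is a Friday.
The range spans 365 days (inclusive of both endpoints).
365 = 7 × 52 + 1, so there are 52 full weeks plus 1 extra day.
Each full week contributes one Thursday: 52 so far.
The 1 extra day is Friday — none qualify.
Total: 52 + 0 = 52.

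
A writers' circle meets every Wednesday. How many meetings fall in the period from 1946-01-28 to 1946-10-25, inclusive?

39 Wednesdays

1946-01-28 is a Monday.
That's 271 days from start to end, counting both.
271 = 7 × 38 + 5, so there are 38 full weeks plus 5 extra days.
Each full week contributes one Wednesday: 38 so far.
The 5 extra days are Monday, Tuesday, Wednesday, Thursday, Friday — 1 of them qualifies.
Total: 38 + 1 = 39.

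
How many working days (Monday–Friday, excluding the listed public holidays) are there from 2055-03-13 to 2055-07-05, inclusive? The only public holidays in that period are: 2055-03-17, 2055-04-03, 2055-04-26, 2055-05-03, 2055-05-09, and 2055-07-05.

2055-03-13 is a Saturday.
The range spans 115 days (inclusive of both endpoints).
115 = 7 × 16 + 3, so there are 16 full weeks plus 3 extra days.
Each full week contributes 5 weekdays (Mon–Fri): 16 × 5 = 80.
The 3 extra days are Sat, Sun, Mon — 1 of them qualifies.
Total: 80 + 1 = 81.
Holidays: 2055-03-17 (Wed); 2055-04-03 (Sat); 2055-04-26 (Mon); 2055-05-03 (Mon); 2055-05-09 (Sun); 2055-07-05 (Mon).
4 of the 6 holidays fall on weekdays; the rest are weekends and were already excluded.
Business days: 81 − 4 = 77.

77 working days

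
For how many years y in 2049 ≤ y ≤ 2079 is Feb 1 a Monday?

5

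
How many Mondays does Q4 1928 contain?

1 October 1928 is a Monday.
The range spans 92 days (inclusive of both endpoints).
92 = 7 × 13 + 1, so there are 13 full weeks plus 1 extra day.
Each full week contributes one Monday: 13 so far.
The 1 extra day is Monday — 1 of them qualifies.
Total: 13 + 1 = 14.

14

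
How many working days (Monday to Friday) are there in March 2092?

March 1, 2092 is a Saturday.
From March 1, 2092 to March 31, 2092 is 31 days inclusive.
31 = 7 × 4 + 3, so there are 4 full weeks plus 3 extra days.
Each full week contributes 5 weekdays (Mon–Fri): 4 × 5 = 20.
The 3 extra days are Saturday, Sunday, Monday — 1 of them qualifies.
Total: 20 + 1 = 21.

21 weekdays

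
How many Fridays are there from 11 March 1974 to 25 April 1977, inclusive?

163 Fridays

11 March 1974 is a Monday.
That's 1142 days from start to end, counting both.
1142 = 7 × 163 + 1, so there are 163 full weeks plus 1 extra day.
Each full week contributes one Friday: 163 so far.
The 1 extra day is Monday — none qualify.
Total: 163 + 0 = 163.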